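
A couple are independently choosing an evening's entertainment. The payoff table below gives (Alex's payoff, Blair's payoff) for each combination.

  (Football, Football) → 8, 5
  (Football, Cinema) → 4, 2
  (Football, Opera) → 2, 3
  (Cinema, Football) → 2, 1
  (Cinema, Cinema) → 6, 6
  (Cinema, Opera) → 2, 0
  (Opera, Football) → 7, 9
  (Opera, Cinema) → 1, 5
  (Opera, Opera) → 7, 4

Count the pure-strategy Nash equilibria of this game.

Both Football: Alex gets 8 (best alternative 7); Blair gets 5 (best alternative 3). Neither deviates — NE.
Both Cinema: Alex gets 6 (best alternative 4); Blair gets 6 (best alternative 1). Neither deviates — NE.
Both Opera is not a NE: Blair would switch to Football (9 > 4).
No other cell survives both best-response checks, so there are 2 pure NE.

2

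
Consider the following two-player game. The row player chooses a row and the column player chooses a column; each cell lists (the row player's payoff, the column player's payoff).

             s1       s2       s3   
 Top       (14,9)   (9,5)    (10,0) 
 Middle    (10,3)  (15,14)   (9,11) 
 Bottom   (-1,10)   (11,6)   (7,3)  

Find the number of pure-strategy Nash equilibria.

(Top, s1): the row player gets 14 (best alternative 10); the column player gets 9 (best alternative 5). Neither deviates — NE.
(Middle, s2): the row player gets 15 (best alternative 11); the column player gets 14 (best alternative 11). Neither deviates — NE.
(Bottom, s3) is not a NE: the row player would switch to Top (10 > 7).
No other cell survives both best-response checks, so there are 2 pure NE.

2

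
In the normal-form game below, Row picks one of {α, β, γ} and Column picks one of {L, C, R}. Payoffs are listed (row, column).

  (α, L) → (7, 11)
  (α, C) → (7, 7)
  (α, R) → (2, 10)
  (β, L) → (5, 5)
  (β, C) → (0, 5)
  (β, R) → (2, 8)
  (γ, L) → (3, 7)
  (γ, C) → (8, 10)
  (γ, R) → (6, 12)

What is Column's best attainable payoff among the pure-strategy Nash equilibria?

12

(α, L) is a pure NE (Row: 7 ≥ 5; Column: 11 ≥ 10). Column gets 11.
(γ, R) is a pure NE (Row: 6 ≥ 2; Column: 12 ≥ 10). Column gets 12.
Every other cell has a profitable deviation for at least one player. Highest of {11, 12} is 12.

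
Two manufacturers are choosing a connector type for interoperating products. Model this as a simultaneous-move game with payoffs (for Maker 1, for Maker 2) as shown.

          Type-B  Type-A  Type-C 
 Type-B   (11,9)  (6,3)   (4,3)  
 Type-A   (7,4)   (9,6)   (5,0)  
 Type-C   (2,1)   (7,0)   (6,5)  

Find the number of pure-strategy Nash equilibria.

3

Both Type-B: Maker 1 gets 11 (best alternative 7); Maker 2 gets 9 (best alternative 3). Neither deviates — NE.
Both Type-A: Maker 1 gets 9 (best alternative 7); Maker 2 gets 6 (best alternative 4). Neither deviates — NE.
Both Type-C: Maker 1 gets 6 (best alternative 5); Maker 2 gets 5 (best alternative 1). Neither deviates — NE.
(Type-B, Type-A) is not a NE: Maker 1 would switch to Type-A (9 > 6).
No other cell survives both best-response checks, so there are 3 pure NE.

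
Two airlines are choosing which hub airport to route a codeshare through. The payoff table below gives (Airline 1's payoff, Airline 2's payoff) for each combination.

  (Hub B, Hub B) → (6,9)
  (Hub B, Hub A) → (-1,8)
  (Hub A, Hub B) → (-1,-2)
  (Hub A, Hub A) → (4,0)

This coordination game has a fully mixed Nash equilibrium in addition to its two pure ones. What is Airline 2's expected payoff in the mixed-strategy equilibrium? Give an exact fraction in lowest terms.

Airline 1 mixes with probability p on Hub B, chosen so Airline 2 is indifferent: 9p + (-2)(1−p) = 8p + 0(1−p) gives p = 2/3.
Airline 2's expected payoff is 9·2/3 + (-2)·1/3 = 16/3.

16/3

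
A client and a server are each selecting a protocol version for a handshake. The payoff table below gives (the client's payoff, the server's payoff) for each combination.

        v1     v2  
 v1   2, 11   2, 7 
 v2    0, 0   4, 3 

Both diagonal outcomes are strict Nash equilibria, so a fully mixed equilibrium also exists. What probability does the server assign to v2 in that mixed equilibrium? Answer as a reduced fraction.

The server's mix q on v1 must make the client indifferent between v1 and v2.
The client's payoff from v1: 2q + 2(1−q). From v2: 0q + 4(1−q).
Set equal: 2q = 2(1−q) → q = 2/4 = 1/2.
Probability on v2 is 1 − 1/2 = 1/2.

1/2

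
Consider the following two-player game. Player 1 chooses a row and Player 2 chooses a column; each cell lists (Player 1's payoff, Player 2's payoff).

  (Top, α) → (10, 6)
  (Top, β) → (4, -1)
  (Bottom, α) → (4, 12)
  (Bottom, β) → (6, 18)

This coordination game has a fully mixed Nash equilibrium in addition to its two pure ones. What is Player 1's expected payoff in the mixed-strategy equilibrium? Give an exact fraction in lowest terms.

Player 2 mixes with probability q on α, chosen so Player 1 is indifferent: 10q + 4(1−q) = 4q + 6(1−q) gives q = 1/4.
Player 1's expected payoff (from either row, since indifferent) is 10·1/4 + 4·3/4 = 11/2.

11/2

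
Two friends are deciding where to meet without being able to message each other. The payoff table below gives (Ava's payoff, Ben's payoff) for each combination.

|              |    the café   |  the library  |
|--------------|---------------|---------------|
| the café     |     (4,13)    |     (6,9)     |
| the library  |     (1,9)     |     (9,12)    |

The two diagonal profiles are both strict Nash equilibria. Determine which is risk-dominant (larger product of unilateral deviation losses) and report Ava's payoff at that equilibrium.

4

At both the café: Ava loses 4 − 1 = 3 by deviating; Ben loses 13 − 9 = 4. Product = 3·4 = 12.
At both the library: Ava loses 9 − 6 = 3 by deviating; Ben loses 12 − 9 = 3. Product = 3·3 = 9.
12 > 9, so both the café is risk-dominant. Ava's payoff there is 4.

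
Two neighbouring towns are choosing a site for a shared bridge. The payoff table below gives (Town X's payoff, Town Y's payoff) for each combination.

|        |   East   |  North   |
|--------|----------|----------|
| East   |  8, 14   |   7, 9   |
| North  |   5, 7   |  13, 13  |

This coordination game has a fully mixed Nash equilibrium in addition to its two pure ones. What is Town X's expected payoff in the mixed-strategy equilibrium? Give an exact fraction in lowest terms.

23/3

Town Y mixes with probability q on East, chosen so Town X is indifferent: 8q + 7(1−q) = 5q + 13(1−q) gives q = 2/3.
Town X's expected payoff (from either row, since indifferent) is 8·2/3 + 7·1/3 = 23/3.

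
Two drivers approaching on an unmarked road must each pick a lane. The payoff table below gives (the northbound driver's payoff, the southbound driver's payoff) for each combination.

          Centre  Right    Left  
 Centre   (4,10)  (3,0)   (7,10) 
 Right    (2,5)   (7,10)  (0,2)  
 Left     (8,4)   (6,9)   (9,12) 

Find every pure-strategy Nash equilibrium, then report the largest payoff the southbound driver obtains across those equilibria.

12

Both Right is a pure NE (the northbound driver: 7 ≥ 6; the southbound driver: 10 ≥ 5). The southbound driver gets 10.
Both Left is a pure NE (the northbound driver: 9 ≥ 7; the southbound driver: 12 ≥ 9). The southbound driver gets 12.
Every other cell has a profitable deviation for at least one player. Highest of {10, 12} is 12.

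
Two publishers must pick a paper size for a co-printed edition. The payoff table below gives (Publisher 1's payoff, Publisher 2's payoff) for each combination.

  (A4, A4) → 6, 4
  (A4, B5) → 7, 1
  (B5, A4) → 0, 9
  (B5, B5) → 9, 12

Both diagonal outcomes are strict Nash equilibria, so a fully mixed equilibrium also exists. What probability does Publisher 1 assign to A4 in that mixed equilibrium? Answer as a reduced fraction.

Publisher 1's mix p on A4 must make Publisher 2 indifferent between A4 and B5.
Publisher 2's payoff from A4: 4p + 9(1−p). From B5: 1p + 12(1−p).
Set equal: 3p = 3(1−p) → p = 3/6 = 1/2.

1/2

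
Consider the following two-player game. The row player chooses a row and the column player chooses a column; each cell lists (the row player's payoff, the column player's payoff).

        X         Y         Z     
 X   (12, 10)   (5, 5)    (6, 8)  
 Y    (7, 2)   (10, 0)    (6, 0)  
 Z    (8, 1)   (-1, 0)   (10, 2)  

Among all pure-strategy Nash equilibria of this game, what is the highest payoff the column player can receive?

Both X is a pure NE (the row player: 12 ≥ 8; the column player: 10 ≥ 8). The column player gets 10.
Both Z is a pure NE (the row player: 10 ≥ 6; the column player: 2 ≥ 1). The column player gets 2.
Every other cell has a profitable deviation for at least one player. Highest of {10, 2} is 10.

10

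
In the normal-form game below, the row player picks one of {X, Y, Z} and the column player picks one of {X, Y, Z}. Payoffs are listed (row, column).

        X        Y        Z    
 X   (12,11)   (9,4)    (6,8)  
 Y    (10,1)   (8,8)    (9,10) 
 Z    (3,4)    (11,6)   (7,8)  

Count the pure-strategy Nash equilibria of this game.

Both X: the row player gets 12 (best alternative 10); the column player gets 11 (best alternative 8). Neither deviates — NE.
(Y, Z): the row player gets 9 (best alternative 7); the column player gets 10 (best alternative 8). Neither deviates — NE.
Both Z is not a NE: the row player would switch to Y (9 > 7).
No other cell survives both best-response checks, so there are 2 pure NE.

2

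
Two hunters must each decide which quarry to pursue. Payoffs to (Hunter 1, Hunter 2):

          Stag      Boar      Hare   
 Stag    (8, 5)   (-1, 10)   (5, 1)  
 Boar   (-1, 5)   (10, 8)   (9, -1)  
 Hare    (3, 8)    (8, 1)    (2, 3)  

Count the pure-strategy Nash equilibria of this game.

1

Both Boar: Hunter 1 gets 10 (best alternative 8); Hunter 2 gets 8 (best alternative 5). Neither deviates — NE.
Both Hare is not a NE: Hunter 1 would switch to Boar (9 > 2).
No other cell survives both best-response checks, so there is 1 pure NE.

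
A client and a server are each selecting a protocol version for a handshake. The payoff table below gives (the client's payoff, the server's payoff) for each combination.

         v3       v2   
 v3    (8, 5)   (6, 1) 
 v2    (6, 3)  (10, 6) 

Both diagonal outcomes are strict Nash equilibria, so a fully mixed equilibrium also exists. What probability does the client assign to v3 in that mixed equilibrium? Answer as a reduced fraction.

The client's mix p on v3 must make the server indifferent between v3 and v2.
The server's payoff from v3: 5p + 3(1−p). From v2: 1p + 6(1−p).
Set equal: 4p = 3(1−p) → p = 3/7.

3/7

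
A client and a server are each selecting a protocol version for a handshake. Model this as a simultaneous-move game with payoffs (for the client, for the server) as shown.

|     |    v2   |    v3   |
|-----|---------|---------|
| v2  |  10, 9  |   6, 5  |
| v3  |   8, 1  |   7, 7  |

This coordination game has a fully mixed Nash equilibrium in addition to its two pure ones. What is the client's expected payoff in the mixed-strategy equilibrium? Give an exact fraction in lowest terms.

22/3

The server mixes with probability q on v2, chosen so the client is indifferent: 10q + 6(1−q) = 8q + 7(1−q) gives q = 1/3.
The client's expected payoff (from either row, since indifferent) is 10·1/3 + 6·2/3 = 22/3.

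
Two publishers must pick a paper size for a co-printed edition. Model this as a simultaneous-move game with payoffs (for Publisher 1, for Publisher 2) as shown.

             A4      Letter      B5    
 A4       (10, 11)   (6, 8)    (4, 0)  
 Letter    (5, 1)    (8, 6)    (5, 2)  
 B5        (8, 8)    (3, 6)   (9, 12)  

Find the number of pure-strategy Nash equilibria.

3

Both A4: Publisher 1 gets 10 (best alternative 8); Publisher 2 gets 11 (best alternative 8). Neither deviates — NE.
Both Letter: Publisher 1 gets 8 (best alternative 6); Publisher 2 gets 6 (best alternative 2). Neither deviates — NE.
Both B5: Publisher 1 gets 9 (best alternative 5); Publisher 2 gets 12 (best alternative 8). Neither deviates — NE.
(Letter, B5) is not a NE: Publisher 1 would switch to B5 (9 > 5).
No other cell survives both best-response checks, so there are 3 pure NE.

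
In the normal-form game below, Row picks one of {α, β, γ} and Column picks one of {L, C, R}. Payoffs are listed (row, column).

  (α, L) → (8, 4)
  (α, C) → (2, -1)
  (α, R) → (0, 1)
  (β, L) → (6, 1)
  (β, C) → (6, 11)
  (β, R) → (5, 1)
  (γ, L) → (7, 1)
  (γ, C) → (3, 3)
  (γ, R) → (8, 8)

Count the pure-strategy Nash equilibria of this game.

3

(α, L): Row gets 8 (best alternative 7); Column gets 4 (best alternative 1). Neither deviates — NE.
(β, C): Row gets 6 (best alternative 3); Column gets 11 (best alternative 1). Neither deviates — NE.
(γ, R): Row gets 8 (best alternative 5); Column gets 8 (best alternative 3). Neither deviates — NE.
(γ, L) is not a NE: Row would switch to α (8 > 7).
No other cell survives both best-response checks, so there are 3 pure NE.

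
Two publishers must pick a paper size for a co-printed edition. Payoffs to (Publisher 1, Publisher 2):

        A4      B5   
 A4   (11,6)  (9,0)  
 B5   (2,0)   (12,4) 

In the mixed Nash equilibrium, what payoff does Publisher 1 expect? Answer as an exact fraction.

Publisher 2 mixes with probability q on A4, chosen so Publisher 1 is indifferent: 11q + 9(1−q) = 2q + 12(1−q) gives q = 1/4.
Publisher 1's expected payoff (from either row, since indifferent) is 11·1/4 + 9·3/4 = 19/2.

19/2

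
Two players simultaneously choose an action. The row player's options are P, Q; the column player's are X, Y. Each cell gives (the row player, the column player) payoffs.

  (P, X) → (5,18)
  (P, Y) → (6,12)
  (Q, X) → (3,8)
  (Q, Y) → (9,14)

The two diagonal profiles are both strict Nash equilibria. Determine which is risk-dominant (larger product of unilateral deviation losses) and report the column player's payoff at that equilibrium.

14

At (P, X): the row player loses 5 − 3 = 2 by deviating; the column player loses 18 − 12 = 6. Product = 2·6 = 12.
At (Q, Y): the row player loses 9 − 6 = 3 by deviating; the column player loses 14 − 8 = 6. Product = 3·6 = 18.
18 > 12, so (Q, Y) is risk-dominant. The column player's payoff there is 14.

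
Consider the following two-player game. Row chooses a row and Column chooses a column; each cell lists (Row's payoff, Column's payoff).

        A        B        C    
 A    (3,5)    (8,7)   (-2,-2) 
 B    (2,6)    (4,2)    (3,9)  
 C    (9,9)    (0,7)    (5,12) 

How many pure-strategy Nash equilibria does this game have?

(A, B): Row gets 8 (best alternative 4); Column gets 7 (best alternative 5). Neither deviates — NE.
Both C: Row gets 5 (best alternative 3); Column gets 12 (best alternative 9). Neither deviates — NE.
Both B is not a NE: Row would switch to A (8 > 4).
No other cell survives both best-response checks, so there are 2 pure NE.

2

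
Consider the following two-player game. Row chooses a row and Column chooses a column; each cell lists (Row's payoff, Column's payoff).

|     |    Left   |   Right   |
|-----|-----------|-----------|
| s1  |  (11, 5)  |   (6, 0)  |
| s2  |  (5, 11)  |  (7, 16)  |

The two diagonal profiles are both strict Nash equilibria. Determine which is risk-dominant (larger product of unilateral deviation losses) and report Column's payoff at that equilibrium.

At (s1, Left): Row loses 11 − 5 = 6 by deviating; Column loses 5 − 0 = 5. Product = 6·5 = 30.
At (s2, Right): Row loses 7 − 6 = 1 by deviating; Column loses 16 − 11 = 5. Product = 1·5 = 5.
30 > 5, so (s1, Left) is risk-dominant. Column's payoff there is 5.

5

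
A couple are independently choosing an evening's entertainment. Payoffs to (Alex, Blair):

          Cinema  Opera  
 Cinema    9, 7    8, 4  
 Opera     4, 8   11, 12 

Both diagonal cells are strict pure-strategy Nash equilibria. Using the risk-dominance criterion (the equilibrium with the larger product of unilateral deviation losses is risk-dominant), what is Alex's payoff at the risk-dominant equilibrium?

At both Cinema: Alex loses 9 − 4 = 5 by deviating; Blair loses 7 − 4 = 3. Product = 5·3 = 15.
At both Opera: Alex loses 11 − 8 = 3 by deviating; Blair loses 12 − 8 = 4. Product = 3·4 = 12.
15 > 12, so both Cinema is risk-dominant. Alex's payoff there is 9.

9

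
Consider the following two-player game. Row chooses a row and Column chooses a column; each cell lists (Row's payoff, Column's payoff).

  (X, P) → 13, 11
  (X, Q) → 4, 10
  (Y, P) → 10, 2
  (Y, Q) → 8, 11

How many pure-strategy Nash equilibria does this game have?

2

(X, P): Row gets 13 (best alternative 10); Column gets 11 (best alternative 10). Neither deviates — NE.
(Y, Q): Row gets 8 (best alternative 4); Column gets 11 (best alternative 2). Neither deviates — NE.
(Y, P) is not a NE: Row would switch to X (13 > 10).
No other cell survives both best-response checks, so there are 2 pure NE.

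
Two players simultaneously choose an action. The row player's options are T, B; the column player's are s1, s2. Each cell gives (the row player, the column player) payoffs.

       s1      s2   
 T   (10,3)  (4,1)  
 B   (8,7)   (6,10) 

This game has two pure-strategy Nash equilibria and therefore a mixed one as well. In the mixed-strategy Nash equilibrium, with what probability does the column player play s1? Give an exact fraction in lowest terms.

The column player's mix q on s1 must make the row player indifferent between T and B.
The row player's payoff from T: 10q + 4(1−q). From B: 8q + 6(1−q).
Set equal: 2q = 2(1−q) → q = 2/4 = 1/2.

1/2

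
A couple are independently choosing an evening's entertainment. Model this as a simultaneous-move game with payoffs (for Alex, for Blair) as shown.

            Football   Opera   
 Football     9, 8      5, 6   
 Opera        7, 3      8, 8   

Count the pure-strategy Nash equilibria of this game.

Both Football: Alex gets 9 (best alternative 7); Blair gets 8 (best alternative 6). Neither deviates — NE.
Both Opera: Alex gets 8 (best alternative 5); Blair gets 8 (best alternative 3). Neither deviates — NE.
(Football, Opera) is not a NE: Alex would switch to Opera (8 > 5).
No other cell survives both best-response checks, so there are 2 pure NE.

2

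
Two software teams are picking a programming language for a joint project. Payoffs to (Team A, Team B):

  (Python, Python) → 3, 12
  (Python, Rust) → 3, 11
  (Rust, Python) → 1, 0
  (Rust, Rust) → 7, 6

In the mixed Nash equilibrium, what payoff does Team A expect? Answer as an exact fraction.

3

Team B mixes with probability q on Python, chosen so Team A is indifferent: 3q + 3(1−q) = 1q + 7(1−q) gives q = 2/3.
Team A's expected payoff (from either row, since indifferent) is 3·2/3 + 3·1/3 = 3.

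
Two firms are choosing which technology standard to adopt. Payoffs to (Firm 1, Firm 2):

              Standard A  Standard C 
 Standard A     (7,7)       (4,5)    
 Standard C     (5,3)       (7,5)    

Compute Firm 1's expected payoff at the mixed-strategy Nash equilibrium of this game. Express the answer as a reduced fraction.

Firm 2 mixes with probability q on Standard A, chosen so Firm 1 is indifferent: 7q + 4(1−q) = 5q + 7(1−q) gives q = 3/5.
Firm 1's expected payoff (from either row, since indifferent) is 7·3/5 + 4·2/5 = 29/5.

29/5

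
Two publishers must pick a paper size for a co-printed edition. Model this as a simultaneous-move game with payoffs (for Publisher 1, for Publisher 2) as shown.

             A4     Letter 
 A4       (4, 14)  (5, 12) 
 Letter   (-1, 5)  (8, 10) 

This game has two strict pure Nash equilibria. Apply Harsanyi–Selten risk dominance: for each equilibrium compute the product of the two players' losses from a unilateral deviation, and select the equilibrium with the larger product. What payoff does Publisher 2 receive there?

At both A4: Publisher 1 loses 4 − (-1) = 5 by deviating; Publisher 2 loses 14 − 12 = 2. Product = 5·2 = 10.
At both Letter: Publisher 1 loses 8 − 5 = 3 by deviating; Publisher 2 loses 10 − 5 = 5. Product = 3·5 = 15.
15 > 10, so both Letter is risk-dominant. Publisher 2's payoff there is 10.

10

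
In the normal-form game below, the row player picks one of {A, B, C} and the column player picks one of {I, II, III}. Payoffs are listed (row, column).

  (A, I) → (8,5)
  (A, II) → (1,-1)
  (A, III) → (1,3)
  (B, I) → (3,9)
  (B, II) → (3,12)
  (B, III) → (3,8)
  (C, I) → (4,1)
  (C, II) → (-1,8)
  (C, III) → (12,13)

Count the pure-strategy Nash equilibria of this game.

(A, I): the row player gets 8 (best alternative 4); the column player gets 5 (best alternative 3). Neither deviates — NE.
(B, II): the row player gets 3 (best alternative 1); the column player gets 12 (best alternative 9). Neither deviates — NE.
(C, III): the row player gets 12 (best alternative 3); the column player gets 13 (best alternative 8). Neither deviates — NE.
(C, I) is not a NE: the row player would switch to A (8 > 4).
No other cell survives both best-response checks, so there are 3 pure NE.

3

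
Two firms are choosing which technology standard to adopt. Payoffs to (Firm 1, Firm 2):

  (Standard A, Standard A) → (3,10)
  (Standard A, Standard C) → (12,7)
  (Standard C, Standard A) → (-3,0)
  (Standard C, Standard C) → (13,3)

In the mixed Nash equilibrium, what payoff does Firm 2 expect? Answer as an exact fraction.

5

Firm 1 mixes with probability p on Standard A, chosen so Firm 2 is indifferent: 10p + 0(1−p) = 7p + 3(1−p) gives p = 1/2.
Firm 2's expected payoff is 10·1/2 + 0·1/2 = 5.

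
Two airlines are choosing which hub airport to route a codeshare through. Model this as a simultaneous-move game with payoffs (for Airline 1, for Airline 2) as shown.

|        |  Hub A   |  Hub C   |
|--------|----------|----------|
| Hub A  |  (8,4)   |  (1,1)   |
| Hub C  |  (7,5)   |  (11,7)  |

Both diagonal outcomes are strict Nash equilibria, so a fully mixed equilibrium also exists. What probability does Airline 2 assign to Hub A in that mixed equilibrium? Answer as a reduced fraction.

10/11

Airline 2's mix q on Hub A must make Airline 1 indifferent between Hub A and Hub C.
Airline 1's payoff from Hub A: 8q + 1(1−q). From Hub C: 7q + 11(1−q).
Set equal: 1q = 10(1−q) → q = 10/11.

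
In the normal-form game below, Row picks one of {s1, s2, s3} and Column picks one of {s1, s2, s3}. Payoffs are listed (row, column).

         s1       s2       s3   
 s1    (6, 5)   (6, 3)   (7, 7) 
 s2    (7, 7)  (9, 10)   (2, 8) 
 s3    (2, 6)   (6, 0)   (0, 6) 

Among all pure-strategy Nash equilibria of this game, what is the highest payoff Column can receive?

10

(s1, s3) is a pure NE (Row: 7 ≥ 2; Column: 7 ≥ 5). Column gets 7.
Both s2 is a pure NE (Row: 9 ≥ 6; Column: 10 ≥ 8). Column gets 10.
Every other cell has a profitable deviation for at least one player. Highest of {7, 10} is 10.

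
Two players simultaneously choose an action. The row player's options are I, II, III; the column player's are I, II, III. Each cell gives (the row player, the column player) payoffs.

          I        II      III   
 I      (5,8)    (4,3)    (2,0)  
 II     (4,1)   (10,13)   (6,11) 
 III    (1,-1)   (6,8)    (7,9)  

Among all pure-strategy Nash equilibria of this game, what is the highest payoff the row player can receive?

Both I is a pure NE (the row player: 5 ≥ 4; the column player: 8 ≥ 3). The row player gets 5.
Both II is a pure NE (the row player: 10 ≥ 6; the column player: 13 ≥ 11). The row player gets 10.
Both III is a pure NE (the row player: 7 ≥ 6; the column player: 9 ≥ 8). The row player gets 7.
Every other cell has a profitable deviation for at least one player. Highest of {5, 10, 7} is 10.

10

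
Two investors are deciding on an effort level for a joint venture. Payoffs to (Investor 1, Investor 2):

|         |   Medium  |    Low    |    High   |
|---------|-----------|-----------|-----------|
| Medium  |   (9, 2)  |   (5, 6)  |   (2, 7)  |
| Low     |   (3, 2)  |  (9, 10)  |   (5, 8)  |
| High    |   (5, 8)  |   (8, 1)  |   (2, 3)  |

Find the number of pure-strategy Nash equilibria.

1

Both Low: Investor 1 gets 9 (best alternative 8); Investor 2 gets 10 (best alternative 8). Neither deviates — NE.
Both Medium is not a NE: Investor 2 would switch to High (7 > 2).
No other cell survives both best-response checks, so there is 1 pure NE.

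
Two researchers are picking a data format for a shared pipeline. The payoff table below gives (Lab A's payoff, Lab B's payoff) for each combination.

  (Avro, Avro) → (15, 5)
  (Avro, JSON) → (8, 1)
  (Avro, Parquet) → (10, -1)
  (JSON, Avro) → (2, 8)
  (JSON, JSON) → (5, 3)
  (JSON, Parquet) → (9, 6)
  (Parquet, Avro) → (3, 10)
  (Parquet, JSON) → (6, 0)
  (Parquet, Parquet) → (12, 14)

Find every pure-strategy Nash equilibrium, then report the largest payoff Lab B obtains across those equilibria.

Both Avro is a pure NE (Lab A: 15 ≥ 3; Lab B: 5 ≥ 1). Lab B gets 5.
Both Parquet is a pure NE (Lab A: 12 ≥ 10; Lab B: 14 ≥ 10). Lab B gets 14.
Every other cell has a profitable deviation for at least one player. Highest of {5, 14} is 14.

14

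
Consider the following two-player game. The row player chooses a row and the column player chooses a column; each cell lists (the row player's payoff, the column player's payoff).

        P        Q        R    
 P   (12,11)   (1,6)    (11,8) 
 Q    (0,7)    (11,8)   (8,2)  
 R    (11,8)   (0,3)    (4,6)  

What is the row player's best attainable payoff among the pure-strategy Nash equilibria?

12

Both P is a pure NE (the row player: 12 ≥ 11; the column player: 11 ≥ 8). The row player gets 12.
Both Q is a pure NE (the row player: 11 ≥ 1; the column player: 8 ≥ 7). The row player gets 11.
Every other cell has a profitable deviation for at least one player. Highest of {12, 11} is 12.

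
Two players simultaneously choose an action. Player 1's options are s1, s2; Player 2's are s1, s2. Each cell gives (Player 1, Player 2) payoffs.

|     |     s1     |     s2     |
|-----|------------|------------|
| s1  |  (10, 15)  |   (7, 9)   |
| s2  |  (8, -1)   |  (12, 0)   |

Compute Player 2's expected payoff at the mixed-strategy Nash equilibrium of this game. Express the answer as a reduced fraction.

Player 1 mixes with probability p on s1, chosen so Player 2 is indifferent: 15p + (-1)(1−p) = 9p + 0(1−p) gives p = 1/7.
Player 2's expected payoff is 15·1/7 + (-1)·6/7 = 9/7.

9/7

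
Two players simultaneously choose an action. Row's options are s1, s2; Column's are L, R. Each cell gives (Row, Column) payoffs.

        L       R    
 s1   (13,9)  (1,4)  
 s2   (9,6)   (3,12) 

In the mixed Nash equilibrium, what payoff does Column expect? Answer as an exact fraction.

Row mixes with probability p on s1, chosen so Column is indifferent: 9p + 6(1−p) = 4p + 12(1−p) gives p = 6/11.
Column's expected payoff is 9·6/11 + 6·5/11 = 84/11.

84/11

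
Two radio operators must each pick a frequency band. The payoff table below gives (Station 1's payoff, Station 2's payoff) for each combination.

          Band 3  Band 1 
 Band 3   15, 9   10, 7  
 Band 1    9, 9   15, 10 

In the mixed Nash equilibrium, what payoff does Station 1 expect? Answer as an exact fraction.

Station 2 mixes with probability q on Band 3, chosen so Station 1 is indifferent: 15q + 10(1−q) = 9q + 15(1−q) gives q = 5/11.
Station 1's expected payoff (from either row, since indifferent) is 15·5/11 + 10·6/11 = 135/11.

135/11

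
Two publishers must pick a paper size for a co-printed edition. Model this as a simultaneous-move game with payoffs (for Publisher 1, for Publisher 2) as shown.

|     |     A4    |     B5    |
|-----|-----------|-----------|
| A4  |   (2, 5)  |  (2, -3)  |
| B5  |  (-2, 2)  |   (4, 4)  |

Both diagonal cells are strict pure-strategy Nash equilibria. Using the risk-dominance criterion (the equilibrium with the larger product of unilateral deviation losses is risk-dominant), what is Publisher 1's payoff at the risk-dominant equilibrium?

At both A4: Publisher 1 loses 2 − (-2) = 4 by deviating; Publisher 2 loses 5 − (-3) = 8. Product = 4·8 = 32.
At both B5: Publisher 1 loses 4 − 2 = 2 by deviating; Publisher 2 loses 4 − 2 = 2. Product = 2·2 = 4.
32 > 4, so both A4 is risk-dominant. Publisher 1's payoff there is 2.

2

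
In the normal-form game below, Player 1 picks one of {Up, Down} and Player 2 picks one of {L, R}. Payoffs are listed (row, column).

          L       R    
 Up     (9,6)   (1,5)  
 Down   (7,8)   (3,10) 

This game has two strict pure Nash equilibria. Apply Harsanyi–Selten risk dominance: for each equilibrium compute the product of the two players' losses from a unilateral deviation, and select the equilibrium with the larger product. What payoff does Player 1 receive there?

At (Up, L): Player 1 loses 9 − 7 = 2 by deviating; Player 2 loses 6 − 5 = 1. Product = 2·1 = 2.
At (Down, R): Player 1 loses 3 − 1 = 2 by deviating; Player 2 loses 10 − 8 = 2. Product = 2·2 = 4.
4 > 2, so (Down, R) is risk-dominant. Player 1's payoff there is 3.

3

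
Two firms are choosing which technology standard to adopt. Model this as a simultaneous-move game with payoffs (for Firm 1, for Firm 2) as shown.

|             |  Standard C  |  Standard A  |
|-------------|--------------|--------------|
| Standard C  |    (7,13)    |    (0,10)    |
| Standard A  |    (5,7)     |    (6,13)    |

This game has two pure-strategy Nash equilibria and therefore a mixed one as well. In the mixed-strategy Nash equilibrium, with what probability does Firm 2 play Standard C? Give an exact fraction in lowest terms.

3/4

Firm 2's mix q on Standard C must make Firm 1 indifferent between Standard C and Standard A.
Firm 1's payoff from Standard C: 7q + 0(1−q). From Standard A: 5q + 6(1−q).
Set equal: 2q = 6(1−q) → q = 6/8 = 3/4.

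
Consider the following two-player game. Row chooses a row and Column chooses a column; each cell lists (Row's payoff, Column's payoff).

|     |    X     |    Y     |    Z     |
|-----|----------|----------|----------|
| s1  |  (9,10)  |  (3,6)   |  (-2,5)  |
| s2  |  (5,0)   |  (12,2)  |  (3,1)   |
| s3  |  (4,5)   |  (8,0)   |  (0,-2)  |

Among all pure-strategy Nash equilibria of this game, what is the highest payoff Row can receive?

12

(s1, X) is a pure NE (Row: 9 ≥ 5; Column: 10 ≥ 6). Row gets 9.
(s2, Y) is a pure NE (Row: 12 ≥ 8; Column: 2 ≥ 1). Row gets 12.
Every other cell has a profitable deviation for at least one player. Highest of {9, 12} is 12.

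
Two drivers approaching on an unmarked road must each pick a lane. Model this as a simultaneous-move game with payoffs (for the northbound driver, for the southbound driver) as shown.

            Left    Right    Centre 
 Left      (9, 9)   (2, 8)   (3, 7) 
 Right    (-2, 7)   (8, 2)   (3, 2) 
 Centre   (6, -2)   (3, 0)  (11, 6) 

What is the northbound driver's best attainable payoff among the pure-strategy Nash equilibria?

Both Left is a pure NE (the northbound driver: 9 ≥ 6; the southbound driver: 9 ≥ 8). The northbound driver gets 9.
Both Centre is a pure NE (the northbound driver: 11 ≥ 3; the southbound driver: 6 ≥ 0). The northbound driver gets 11.
Every other cell has a profitable deviation for at least one player. Highest of {9, 11} is 11.

11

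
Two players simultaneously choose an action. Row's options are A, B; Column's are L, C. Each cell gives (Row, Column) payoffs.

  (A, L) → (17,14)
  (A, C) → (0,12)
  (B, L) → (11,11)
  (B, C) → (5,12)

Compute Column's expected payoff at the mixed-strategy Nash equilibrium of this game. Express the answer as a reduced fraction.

12

Row mixes with probability p on A, chosen so Column is indifferent: 14p + 11(1−p) = 12p + 12(1−p) gives p = 1/3.
Column's expected payoff is 14·1/3 + 11·2/3 = 12.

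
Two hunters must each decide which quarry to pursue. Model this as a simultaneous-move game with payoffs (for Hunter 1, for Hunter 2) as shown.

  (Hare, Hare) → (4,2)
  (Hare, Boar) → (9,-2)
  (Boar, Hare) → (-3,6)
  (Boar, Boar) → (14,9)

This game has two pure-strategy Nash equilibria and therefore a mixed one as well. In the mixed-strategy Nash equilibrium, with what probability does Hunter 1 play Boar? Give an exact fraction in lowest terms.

4/7

Hunter 1's mix p on Hare must make Hunter 2 indifferent between Hare and Boar.
Hunter 2's payoff from Hare: 2p + 6(1−p). From Boar: (-2)p + 9(1−p).
Set equal: 4p = 3(1−p) → p = 3/7.
Probability on Boar is 1 − 3/7 = 4/7.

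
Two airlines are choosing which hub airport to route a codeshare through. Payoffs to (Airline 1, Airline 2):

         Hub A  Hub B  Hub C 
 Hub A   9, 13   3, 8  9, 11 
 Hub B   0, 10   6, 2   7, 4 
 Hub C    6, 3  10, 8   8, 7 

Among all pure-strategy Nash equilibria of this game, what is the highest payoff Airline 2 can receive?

Both Hub A is a pure NE (Airline 1: 9 ≥ 6; Airline 2: 13 ≥ 11). Airline 2 gets 13.
(Hub C, Hub B) is a pure NE (Airline 1: 10 ≥ 6; Airline 2: 8 ≥ 7). Airline 2 gets 8.
Every other cell has a profitable deviation for at least one player. Highest of {13, 8} is 13.

13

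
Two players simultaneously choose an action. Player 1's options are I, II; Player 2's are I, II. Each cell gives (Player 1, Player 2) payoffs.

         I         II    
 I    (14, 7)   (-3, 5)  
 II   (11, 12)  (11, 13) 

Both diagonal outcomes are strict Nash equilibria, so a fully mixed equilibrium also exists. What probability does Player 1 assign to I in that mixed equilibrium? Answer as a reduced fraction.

1/3

Player 1's mix p on I must make Player 2 indifferent between I and II.
Player 2's payoff from I: 7p + 12(1−p). From II: 5p + 13(1−p).
Set equal: 2p = 1(1−p) → p = 1/3.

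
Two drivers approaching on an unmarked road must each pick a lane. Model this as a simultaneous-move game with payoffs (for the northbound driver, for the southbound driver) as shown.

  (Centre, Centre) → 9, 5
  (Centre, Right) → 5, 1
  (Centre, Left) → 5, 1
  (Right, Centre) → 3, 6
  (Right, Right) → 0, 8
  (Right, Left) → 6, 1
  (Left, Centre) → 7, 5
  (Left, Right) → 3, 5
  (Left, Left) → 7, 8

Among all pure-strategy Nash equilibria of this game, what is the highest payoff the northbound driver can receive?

Both Centre is a pure NE (the northbound driver: 9 ≥ 7; the southbound driver: 5 ≥ 1). The northbound driver gets 9.
Both Left is a pure NE (the northbound driver: 7 ≥ 6; the southbound driver: 8 ≥ 5). The northbound driver gets 7.
Every other cell has a profitable deviation for at least one player. Highest of {9, 7} is 9.

9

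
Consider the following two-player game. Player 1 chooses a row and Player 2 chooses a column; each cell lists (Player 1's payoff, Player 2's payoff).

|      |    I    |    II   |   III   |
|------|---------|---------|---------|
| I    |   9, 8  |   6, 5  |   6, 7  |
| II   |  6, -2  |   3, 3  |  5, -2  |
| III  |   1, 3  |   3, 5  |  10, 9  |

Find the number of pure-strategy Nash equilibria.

Both I: Player 1 gets 9 (best alternative 6); Player 2 gets 8 (best alternative 7). Neither deviates — NE.
Both III: Player 1 gets 10 (best alternative 6); Player 2 gets 9 (best alternative 5). Neither deviates — NE.
Both II is not a NE: Player 1 would switch to I (6 > 3).
No other cell survives both best-response checks, so there are 2 pure NE.

2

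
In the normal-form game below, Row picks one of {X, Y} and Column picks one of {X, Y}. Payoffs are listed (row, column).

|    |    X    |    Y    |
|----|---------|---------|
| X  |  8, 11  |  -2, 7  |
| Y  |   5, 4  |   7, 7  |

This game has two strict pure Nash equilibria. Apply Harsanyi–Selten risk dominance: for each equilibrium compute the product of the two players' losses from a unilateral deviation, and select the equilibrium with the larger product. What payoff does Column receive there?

At both X: Row loses 8 − 5 = 3 by deviating; Column loses 11 − 7 = 4. Product = 3·4 = 12.
At both Y: Row loses 7 − (-2) = 9 by deviating; Column loses 7 − 4 = 3. Product = 9·3 = 27.
27 > 12, so both Y is risk-dominant. Column's payoff there is 7.

7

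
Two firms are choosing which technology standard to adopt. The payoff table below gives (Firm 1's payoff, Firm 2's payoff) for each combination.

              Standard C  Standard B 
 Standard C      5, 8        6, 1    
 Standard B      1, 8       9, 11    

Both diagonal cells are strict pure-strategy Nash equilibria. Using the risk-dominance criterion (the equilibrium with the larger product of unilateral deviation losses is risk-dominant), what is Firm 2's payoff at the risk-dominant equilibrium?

At both Standard C: Firm 1 loses 5 − 1 = 4 by deviating; Firm 2 loses 8 − 1 = 7. Product = 4·7 = 28.
At both Standard B: Firm 1 loses 9 − 6 = 3 by deviating; Firm 2 loses 11 − 8 = 3. Product = 3·3 = 9.
28 > 9, so both Standard C is risk-dominant. Firm 2's payoff there is 8.

8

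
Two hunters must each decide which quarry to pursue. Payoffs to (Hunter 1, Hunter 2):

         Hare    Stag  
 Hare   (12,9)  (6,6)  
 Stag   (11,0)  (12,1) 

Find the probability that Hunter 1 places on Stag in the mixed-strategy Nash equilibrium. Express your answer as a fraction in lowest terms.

3/4

Hunter 1's mix p on Hare must make Hunter 2 indifferent between Hare and Stag.
Hunter 2's payoff from Hare: 9p + 0(1−p). From Stag: 6p + 1(1−p).
Set equal: 3p = 1(1−p) → p = 1/4.
Probability on Stag is 1 − 1/4 = 3/4.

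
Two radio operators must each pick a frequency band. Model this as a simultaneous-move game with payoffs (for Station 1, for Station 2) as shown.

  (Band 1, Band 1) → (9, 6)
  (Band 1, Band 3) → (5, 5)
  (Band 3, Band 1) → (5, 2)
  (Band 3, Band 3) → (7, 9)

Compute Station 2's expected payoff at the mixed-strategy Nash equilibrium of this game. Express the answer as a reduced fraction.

Station 1 mixes with probability p on Band 1, chosen so Station 2 is indifferent: 6p + 2(1−p) = 5p + 9(1−p) gives p = 7/8.
Station 2's expected payoff is 6·7/8 + 2·1/8 = 11/2.

11/2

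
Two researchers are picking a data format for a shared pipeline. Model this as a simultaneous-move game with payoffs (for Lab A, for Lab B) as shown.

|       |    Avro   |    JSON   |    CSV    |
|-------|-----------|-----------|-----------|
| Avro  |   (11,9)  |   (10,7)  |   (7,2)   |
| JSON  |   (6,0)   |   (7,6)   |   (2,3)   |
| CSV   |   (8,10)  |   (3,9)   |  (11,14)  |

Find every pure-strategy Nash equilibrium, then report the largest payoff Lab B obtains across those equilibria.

Both Avro is a pure NE (Lab A: 11 ≥ 8; Lab B: 9 ≥ 7). Lab B gets 9.
Both CSV is a pure NE (Lab A: 11 ≥ 7; Lab B: 14 ≥ 10). Lab B gets 14.
Every other cell has a profitable deviation for at least one player. Highest of {9, 14} is 14.

14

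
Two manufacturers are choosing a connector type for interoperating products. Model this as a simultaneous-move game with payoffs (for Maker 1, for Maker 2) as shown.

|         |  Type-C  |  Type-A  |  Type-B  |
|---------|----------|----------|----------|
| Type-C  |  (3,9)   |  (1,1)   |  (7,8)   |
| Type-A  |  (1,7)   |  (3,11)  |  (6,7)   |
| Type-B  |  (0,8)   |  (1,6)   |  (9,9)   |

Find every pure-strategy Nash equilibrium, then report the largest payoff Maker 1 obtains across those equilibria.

9

Both Type-C is a pure NE (Maker 1: 3 ≥ 1; Maker 2: 9 ≥ 8). Maker 1 gets 3.
Both Type-A is a pure NE (Maker 1: 3 ≥ 1; Maker 2: 11 ≥ 7). Maker 1 gets 3.
Both Type-B is a pure NE (Maker 1: 9 ≥ 7; Maker 2: 9 ≥ 8). Maker 1 gets 9.
Every other cell has a profitable deviation for at least one player. Highest of {3, 3, 9} is 9.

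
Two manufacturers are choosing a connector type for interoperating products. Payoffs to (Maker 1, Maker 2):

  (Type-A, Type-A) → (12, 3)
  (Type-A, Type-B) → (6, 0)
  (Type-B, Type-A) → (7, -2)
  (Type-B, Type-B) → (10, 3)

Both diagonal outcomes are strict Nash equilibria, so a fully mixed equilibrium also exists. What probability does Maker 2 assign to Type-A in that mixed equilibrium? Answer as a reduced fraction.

4/9

Maker 2's mix q on Type-A must make Maker 1 indifferent between Type-A and Type-B.
Maker 1's payoff from Type-A: 12q + 6(1−q). From Type-B: 7q + 10(1−q).
Set equal: 5q = 4(1−q) → q = 4/9.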